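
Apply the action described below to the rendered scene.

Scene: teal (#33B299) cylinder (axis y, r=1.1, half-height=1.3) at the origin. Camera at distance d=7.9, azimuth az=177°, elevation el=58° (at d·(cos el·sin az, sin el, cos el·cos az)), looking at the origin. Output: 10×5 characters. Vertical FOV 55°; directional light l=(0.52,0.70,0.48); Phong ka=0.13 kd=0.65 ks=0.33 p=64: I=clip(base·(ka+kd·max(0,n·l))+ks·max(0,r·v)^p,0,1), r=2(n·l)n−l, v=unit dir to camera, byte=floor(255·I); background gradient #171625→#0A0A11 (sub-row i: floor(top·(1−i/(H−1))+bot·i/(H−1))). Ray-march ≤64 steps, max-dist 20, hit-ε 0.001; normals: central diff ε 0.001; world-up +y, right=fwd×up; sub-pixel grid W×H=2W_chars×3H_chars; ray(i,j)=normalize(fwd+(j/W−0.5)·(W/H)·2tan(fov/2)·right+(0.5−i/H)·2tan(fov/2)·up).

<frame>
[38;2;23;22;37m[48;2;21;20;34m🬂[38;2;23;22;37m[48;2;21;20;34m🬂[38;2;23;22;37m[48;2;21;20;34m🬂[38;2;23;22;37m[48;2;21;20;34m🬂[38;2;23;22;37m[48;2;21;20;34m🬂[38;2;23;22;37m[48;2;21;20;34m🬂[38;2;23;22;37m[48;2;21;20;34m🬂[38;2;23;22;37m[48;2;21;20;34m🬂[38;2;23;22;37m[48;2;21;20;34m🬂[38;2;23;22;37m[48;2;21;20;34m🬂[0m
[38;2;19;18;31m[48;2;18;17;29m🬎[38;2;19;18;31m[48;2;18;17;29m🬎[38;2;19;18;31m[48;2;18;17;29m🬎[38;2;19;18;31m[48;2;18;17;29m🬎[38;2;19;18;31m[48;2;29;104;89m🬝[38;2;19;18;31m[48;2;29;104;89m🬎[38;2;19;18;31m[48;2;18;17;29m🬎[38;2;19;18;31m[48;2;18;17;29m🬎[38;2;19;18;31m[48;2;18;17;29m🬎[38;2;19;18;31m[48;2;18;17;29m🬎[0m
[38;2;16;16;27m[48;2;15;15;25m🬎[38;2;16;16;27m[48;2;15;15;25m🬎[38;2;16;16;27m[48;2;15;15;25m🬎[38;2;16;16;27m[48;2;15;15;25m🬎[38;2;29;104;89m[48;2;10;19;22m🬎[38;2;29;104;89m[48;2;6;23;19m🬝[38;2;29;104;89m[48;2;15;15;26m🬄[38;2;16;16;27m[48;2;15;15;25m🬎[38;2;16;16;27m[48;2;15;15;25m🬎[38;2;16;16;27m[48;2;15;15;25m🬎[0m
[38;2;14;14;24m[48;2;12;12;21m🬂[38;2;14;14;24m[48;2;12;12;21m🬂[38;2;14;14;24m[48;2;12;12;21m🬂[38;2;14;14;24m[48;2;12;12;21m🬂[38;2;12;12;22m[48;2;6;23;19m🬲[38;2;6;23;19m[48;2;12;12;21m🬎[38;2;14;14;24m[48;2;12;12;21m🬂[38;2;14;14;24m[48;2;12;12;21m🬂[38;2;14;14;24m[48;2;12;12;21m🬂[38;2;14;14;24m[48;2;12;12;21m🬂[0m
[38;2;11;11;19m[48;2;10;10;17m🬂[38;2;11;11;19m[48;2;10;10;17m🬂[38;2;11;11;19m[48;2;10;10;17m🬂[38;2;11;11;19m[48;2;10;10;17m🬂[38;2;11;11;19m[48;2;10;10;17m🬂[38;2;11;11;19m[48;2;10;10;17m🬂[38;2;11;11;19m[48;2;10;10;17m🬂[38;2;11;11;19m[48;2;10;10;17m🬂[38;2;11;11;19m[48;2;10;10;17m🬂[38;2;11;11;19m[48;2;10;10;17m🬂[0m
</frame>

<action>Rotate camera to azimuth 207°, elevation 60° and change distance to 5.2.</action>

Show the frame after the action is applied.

<frame>
[38;2;23;22;37m[48;2;21;20;34m🬂[38;2;23;22;37m[48;2;21;20;34m🬂[38;2;23;22;37m[48;2;21;20;34m🬂[38;2;23;22;37m[48;2;21;20;34m🬂[38;2;23;22;37m[48;2;21;20;34m🬂[38;2;23;22;37m[48;2;21;20;34m🬂[38;2;23;22;37m[48;2;21;20;34m🬂[38;2;23;22;37m[48;2;21;20;34m🬂[38;2;23;22;37m[48;2;21;20;34m🬂[38;2;23;22;37m[48;2;21;20;34m🬂[0m
[38;2;19;18;31m[48;2;18;17;29m🬎[38;2;19;18;31m[48;2;18;17;29m🬎[38;2;19;18;31m[48;2;18;17;29m🬎[38;2;84;158;144m[48;2;19;18;31m🬦[38;2;49;123;108m[48;2;66;141;126m▐[38;2;31;106;91m[48;2;37;111;96m▐[38;2;20;19;32m[48;2;29;104;89m🬁[38;2;19;18;31m[48;2;18;17;29m🬎[38;2;19;18;31m[48;2;18;17;29m🬎[38;2;19;18;31m[48;2;18;17;29m🬎[0m
[38;2;16;16;27m[48;2;15;15;25m🬎[38;2;16;16;27m[48;2;15;15;25m🬎[38;2;16;16;27m[48;2;15;15;25m🬎[38;2;55;129;115m[48;2;13;17;24m🬉[38;2;54;128;114m[48;2;37;111;96m🬀[38;2;34;108;94m[48;2;30;104;90m🬀[38;2;29;104;89m[48;2;6;23;19m🬝[38;2;16;16;27m[48;2;15;15;25m🬎[38;2;16;16;27m[48;2;15;15;25m🬎[38;2;16;16;27m[48;2;15;15;25m🬎[0m
[38;2;14;14;24m[48;2;12;12;21m🬂[38;2;14;14;24m[48;2;12;12;21m🬂[38;2;14;14;24m[48;2;12;12;21m🬂[38;2;14;14;24m[48;2;12;12;21m🬂[38;2;6;23;19m[48;2;12;12;21m🬬[38;2;6;23;19m[48;2;6;23;19m [38;2;6;23;19m[48;2;12;12;22m🬄[38;2;14;14;24m[48;2;12;12;21m🬂[38;2;14;14;24m[48;2;12;12;21m🬂[38;2;14;14;24m[48;2;12;12;21m🬂[0m
[38;2;11;11;19m[48;2;10;10;17m🬂[38;2;11;11;19m[48;2;10;10;17m🬂[38;2;11;11;19m[48;2;10;10;17m🬂[38;2;11;11;19m[48;2;10;10;17m🬂[38;2;11;11;19m[48;2;10;10;17m🬂[38;2;11;11;19m[48;2;10;10;17m🬂[38;2;11;11;19m[48;2;10;10;17m🬂[38;2;11;11;19m[48;2;10;10;17m🬂[38;2;11;11;19m[48;2;10;10;17m🬂[38;2;11;11;19m[48;2;10;10;17m🬂[0m
</frame>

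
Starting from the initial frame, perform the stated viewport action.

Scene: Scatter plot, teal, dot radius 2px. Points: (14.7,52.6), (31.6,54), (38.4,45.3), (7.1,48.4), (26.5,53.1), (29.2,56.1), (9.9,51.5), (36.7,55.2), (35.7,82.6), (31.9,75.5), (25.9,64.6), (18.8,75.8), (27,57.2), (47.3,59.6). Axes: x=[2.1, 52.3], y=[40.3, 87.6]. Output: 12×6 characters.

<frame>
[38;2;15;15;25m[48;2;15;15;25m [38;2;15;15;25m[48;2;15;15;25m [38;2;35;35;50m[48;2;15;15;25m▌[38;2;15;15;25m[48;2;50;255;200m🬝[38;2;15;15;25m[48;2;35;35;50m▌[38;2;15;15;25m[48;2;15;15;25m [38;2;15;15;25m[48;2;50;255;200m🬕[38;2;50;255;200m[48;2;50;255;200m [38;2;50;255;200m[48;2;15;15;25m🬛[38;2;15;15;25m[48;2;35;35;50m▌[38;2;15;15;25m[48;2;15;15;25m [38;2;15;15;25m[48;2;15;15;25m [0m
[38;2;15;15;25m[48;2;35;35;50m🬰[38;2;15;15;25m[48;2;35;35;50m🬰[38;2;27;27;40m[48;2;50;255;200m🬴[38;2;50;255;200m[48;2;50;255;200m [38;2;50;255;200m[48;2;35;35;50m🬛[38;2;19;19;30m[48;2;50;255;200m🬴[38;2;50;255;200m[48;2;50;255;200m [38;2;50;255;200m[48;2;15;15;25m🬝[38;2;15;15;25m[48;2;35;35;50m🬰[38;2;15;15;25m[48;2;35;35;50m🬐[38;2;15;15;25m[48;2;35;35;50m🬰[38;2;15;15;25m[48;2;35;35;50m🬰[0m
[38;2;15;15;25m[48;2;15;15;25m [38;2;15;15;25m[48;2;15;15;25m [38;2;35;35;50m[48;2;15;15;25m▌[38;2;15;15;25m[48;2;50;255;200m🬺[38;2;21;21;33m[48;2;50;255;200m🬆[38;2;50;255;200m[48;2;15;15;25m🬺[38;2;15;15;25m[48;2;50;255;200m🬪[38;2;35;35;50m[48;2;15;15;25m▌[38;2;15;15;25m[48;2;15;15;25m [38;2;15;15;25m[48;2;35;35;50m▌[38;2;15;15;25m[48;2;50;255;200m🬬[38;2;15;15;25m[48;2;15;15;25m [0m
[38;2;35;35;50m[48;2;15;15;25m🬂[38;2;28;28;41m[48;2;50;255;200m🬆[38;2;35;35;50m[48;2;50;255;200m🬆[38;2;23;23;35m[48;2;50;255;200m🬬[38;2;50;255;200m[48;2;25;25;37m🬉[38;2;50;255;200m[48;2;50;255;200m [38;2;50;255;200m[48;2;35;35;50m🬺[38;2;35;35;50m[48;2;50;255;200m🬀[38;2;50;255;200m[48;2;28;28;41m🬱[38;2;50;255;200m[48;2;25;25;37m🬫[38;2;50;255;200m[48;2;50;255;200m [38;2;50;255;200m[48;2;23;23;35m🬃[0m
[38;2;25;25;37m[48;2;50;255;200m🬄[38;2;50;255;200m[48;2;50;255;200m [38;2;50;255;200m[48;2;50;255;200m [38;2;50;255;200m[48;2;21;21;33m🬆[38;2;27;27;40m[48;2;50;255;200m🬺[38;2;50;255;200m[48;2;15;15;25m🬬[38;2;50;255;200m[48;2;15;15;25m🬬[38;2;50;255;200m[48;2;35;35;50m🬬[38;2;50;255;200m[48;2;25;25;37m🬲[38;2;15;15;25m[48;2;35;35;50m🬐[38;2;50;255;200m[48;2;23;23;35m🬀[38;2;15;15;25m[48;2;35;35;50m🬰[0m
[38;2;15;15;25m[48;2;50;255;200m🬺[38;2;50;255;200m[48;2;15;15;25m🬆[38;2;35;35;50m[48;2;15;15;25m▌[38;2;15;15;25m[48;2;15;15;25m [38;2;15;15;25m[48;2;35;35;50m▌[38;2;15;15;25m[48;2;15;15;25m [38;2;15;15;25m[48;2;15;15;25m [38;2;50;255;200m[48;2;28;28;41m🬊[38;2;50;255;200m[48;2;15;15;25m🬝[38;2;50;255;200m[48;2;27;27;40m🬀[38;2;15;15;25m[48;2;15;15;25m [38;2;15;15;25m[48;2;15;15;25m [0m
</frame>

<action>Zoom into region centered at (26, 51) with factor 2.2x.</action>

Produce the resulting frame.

<frame>
[38;2;15;15;25m[48;2;15;15;25m [38;2;15;15;25m[48;2;15;15;25m [38;2;35;35;50m[48;2;15;15;25m▌[38;2;15;15;25m[48;2;15;15;25m [38;2;15;15;25m[48;2;35;35;50m▌[38;2;15;15;25m[48;2;50;255;200m🬝[38;2;15;15;25m[48;2;50;255;200m🬊[38;2;23;23;35m[48;2;50;255;200m🬬[38;2;15;15;25m[48;2;15;15;25m [38;2;15;15;25m[48;2;35;35;50m▌[38;2;15;15;25m[48;2;15;15;25m [38;2;15;15;25m[48;2;15;15;25m [0m
[38;2;23;23;35m[48;2;50;255;200m🬬[38;2;15;15;25m[48;2;35;35;50m🬰[38;2;35;35;50m[48;2;15;15;25m🬛[38;2;15;15;25m[48;2;35;35;50m🬰[38;2;15;15;25m[48;2;35;35;50m🬐[38;2;50;255;200m[48;2;25;25;37m🬨[38;2;50;255;200m[48;2;50;255;200m [38;2;50;255;200m[48;2;50;255;200m [38;2;15;15;25m[48;2;50;255;200m🬂[38;2;31;31;45m[48;2;50;255;200m🬬[38;2;21;21;33m[48;2;50;255;200m🬆[38;2;50;255;200m[48;2;15;15;25m🬺[0m
[38;2;50;255;200m[48;2;50;255;200m [38;2;15;15;25m[48;2;50;255;200m🬸[38;2;35;35;50m[48;2;15;15;25m▌[38;2;15;15;25m[48;2;15;15;25m [38;2;15;15;25m[48;2;35;35;50m▌[38;2;50;255;200m[48;2;15;15;25m🬊[38;2;50;255;200m[48;2;15;15;25m🬝[38;2;50;255;200m[48;2;25;25;37m🬂[38;2;50;255;200m[48;2;15;15;25m🬬[38;2;50;255;200m[48;2;28;28;41m🬆[38;2;15;15;25m[48;2;50;255;200m🬺[38;2;50;255;200m[48;2;15;15;25m🬆[0m
[38;2;50;255;200m[48;2;19;19;30m🬀[38;2;35;35;50m[48;2;15;15;25m🬂[38;2;35;35;50m[48;2;15;15;25m🬕[38;2;35;35;50m[48;2;15;15;25m🬂[38;2;35;35;50m[48;2;15;15;25m🬨[38;2;35;35;50m[48;2;15;15;25m🬂[38;2;35;35;50m[48;2;15;15;25m🬂[38;2;35;35;50m[48;2;15;15;25m🬕[38;2;35;35;50m[48;2;15;15;25m🬂[38;2;35;35;50m[48;2;15;15;25m🬨[38;2;35;35;50m[48;2;15;15;25m🬂[38;2;23;23;35m[48;2;50;255;200m🬝[0m
[38;2;15;15;25m[48;2;35;35;50m🬰[38;2;15;15;25m[48;2;35;35;50m🬰[38;2;35;35;50m[48;2;15;15;25m🬛[38;2;15;15;25m[48;2;35;35;50m🬰[38;2;15;15;25m[48;2;35;35;50m🬐[38;2;15;15;25m[48;2;35;35;50m🬰[38;2;15;15;25m[48;2;35;35;50m🬰[38;2;35;35;50m[48;2;15;15;25m🬛[38;2;15;15;25m[48;2;35;35;50m🬰[38;2;15;15;25m[48;2;35;35;50m🬐[38;2;19;19;30m[48;2;50;255;200m🬴[38;2;50;255;200m[48;2;50;255;200m [0m
[38;2;15;15;25m[48;2;15;15;25m [38;2;15;15;25m[48;2;15;15;25m [38;2;35;35;50m[48;2;15;15;25m▌[38;2;15;15;25m[48;2;15;15;25m [38;2;15;15;25m[48;2;35;35;50m▌[38;2;15;15;25m[48;2;15;15;25m [38;2;15;15;25m[48;2;15;15;25m [38;2;35;35;50m[48;2;15;15;25m▌[38;2;15;15;25m[48;2;15;15;25m [38;2;15;15;25m[48;2;35;35;50m▌[38;2;15;15;25m[48;2;15;15;25m [38;2;15;15;25m[48;2;50;255;200m🬺[0m
</frame>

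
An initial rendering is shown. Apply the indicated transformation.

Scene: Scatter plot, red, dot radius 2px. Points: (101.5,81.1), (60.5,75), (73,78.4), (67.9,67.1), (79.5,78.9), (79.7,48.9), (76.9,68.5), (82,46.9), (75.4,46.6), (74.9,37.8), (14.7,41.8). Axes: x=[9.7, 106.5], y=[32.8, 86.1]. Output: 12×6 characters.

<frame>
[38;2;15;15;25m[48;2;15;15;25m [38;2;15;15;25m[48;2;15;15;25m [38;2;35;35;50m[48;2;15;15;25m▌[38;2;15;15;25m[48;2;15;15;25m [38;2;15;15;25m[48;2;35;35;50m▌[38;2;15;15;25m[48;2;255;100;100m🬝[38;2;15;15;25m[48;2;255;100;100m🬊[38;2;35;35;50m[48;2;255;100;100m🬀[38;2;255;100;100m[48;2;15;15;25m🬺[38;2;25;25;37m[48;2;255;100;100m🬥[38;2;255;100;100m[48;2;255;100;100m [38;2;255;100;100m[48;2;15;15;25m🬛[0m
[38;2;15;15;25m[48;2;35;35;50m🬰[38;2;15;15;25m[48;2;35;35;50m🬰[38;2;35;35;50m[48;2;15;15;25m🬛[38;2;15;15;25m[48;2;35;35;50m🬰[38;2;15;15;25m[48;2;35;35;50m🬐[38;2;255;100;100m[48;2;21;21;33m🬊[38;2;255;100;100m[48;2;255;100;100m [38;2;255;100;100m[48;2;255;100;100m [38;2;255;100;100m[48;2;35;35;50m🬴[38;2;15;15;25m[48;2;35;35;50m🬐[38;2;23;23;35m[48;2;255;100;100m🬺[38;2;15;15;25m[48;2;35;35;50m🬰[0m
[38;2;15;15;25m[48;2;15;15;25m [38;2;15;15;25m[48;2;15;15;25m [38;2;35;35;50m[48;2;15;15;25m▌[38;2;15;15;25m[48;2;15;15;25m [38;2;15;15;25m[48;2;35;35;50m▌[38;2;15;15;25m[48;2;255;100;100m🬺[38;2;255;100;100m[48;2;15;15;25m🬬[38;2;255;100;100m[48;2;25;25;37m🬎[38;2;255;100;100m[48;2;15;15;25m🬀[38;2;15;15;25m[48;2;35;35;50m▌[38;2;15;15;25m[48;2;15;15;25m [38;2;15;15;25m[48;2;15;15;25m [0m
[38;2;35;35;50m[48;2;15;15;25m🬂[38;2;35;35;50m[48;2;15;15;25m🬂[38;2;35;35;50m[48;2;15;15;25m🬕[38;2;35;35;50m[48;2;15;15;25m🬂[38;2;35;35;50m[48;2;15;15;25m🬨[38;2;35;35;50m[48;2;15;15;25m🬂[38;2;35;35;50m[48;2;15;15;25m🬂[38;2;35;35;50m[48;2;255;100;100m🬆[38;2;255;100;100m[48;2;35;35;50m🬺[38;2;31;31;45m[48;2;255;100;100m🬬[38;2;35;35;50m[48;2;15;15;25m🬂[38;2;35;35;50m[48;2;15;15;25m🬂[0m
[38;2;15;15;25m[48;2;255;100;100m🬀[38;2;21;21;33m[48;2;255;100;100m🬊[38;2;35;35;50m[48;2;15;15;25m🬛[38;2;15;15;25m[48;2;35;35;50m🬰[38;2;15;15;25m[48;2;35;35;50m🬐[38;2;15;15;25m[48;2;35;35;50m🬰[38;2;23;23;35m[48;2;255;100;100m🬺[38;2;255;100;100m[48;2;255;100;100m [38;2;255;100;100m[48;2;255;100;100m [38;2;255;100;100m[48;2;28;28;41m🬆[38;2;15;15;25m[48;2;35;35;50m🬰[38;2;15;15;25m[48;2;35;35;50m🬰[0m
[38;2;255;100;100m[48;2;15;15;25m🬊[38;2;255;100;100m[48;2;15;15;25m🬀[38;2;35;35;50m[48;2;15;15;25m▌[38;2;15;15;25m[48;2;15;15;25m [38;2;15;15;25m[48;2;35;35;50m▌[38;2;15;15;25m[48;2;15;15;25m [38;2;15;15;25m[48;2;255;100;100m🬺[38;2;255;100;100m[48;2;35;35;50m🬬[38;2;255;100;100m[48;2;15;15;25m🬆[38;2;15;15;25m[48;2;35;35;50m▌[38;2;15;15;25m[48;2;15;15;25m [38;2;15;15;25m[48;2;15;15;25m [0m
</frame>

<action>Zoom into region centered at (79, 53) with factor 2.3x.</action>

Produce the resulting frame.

<frame>
[38;2;15;15;25m[48;2;15;15;25m [38;2;15;15;25m[48;2;15;15;25m [38;2;35;35;50m[48;2;15;15;25m▌[38;2;15;15;25m[48;2;15;15;25m [38;2;15;15;25m[48;2;35;35;50m▌[38;2;15;15;25m[48;2;15;15;25m [38;2;15;15;25m[48;2;15;15;25m [38;2;35;35;50m[48;2;15;15;25m▌[38;2;15;15;25m[48;2;15;15;25m [38;2;15;15;25m[48;2;35;35;50m▌[38;2;15;15;25m[48;2;15;15;25m [38;2;15;15;25m[48;2;15;15;25m [0m
[38;2;15;15;25m[48;2;35;35;50m🬰[38;2;15;15;25m[48;2;35;35;50m🬰[38;2;35;35;50m[48;2;15;15;25m🬛[38;2;15;15;25m[48;2;35;35;50m🬰[38;2;15;15;25m[48;2;35;35;50m🬐[38;2;15;15;25m[48;2;35;35;50m🬰[38;2;15;15;25m[48;2;35;35;50m🬰[38;2;35;35;50m[48;2;15;15;25m🬛[38;2;15;15;25m[48;2;35;35;50m🬰[38;2;15;15;25m[48;2;35;35;50m🬐[38;2;15;15;25m[48;2;35;35;50m🬰[38;2;15;15;25m[48;2;35;35;50m🬰[0m
[38;2;15;15;25m[48;2;15;15;25m [38;2;15;15;25m[48;2;15;15;25m [38;2;35;35;50m[48;2;15;15;25m▌[38;2;15;15;25m[48;2;15;15;25m [38;2;15;15;25m[48;2;35;35;50m▌[38;2;15;15;25m[48;2;15;15;25m [38;2;15;15;25m[48;2;15;15;25m [38;2;35;35;50m[48;2;15;15;25m▌[38;2;15;15;25m[48;2;15;15;25m [38;2;15;15;25m[48;2;35;35;50m▌[38;2;15;15;25m[48;2;15;15;25m [38;2;15;15;25m[48;2;15;15;25m [0m
[38;2;35;35;50m[48;2;15;15;25m🬂[38;2;35;35;50m[48;2;15;15;25m🬂[38;2;35;35;50m[48;2;15;15;25m🬕[38;2;35;35;50m[48;2;15;15;25m🬂[38;2;27;27;40m[48;2;255;100;100m🬝[38;2;35;35;50m[48;2;255;100;100m🬀[38;2;35;35;50m[48;2;255;100;100m🬂[38;2;27;27;40m[48;2;255;100;100m🬬[38;2;35;35;50m[48;2;15;15;25m🬂[38;2;35;35;50m[48;2;15;15;25m🬨[38;2;35;35;50m[48;2;15;15;25m🬂[38;2;35;35;50m[48;2;15;15;25m🬂[0m
[38;2;15;15;25m[48;2;35;35;50m🬰[38;2;15;15;25m[48;2;35;35;50m🬰[38;2;35;35;50m[48;2;15;15;25m🬛[38;2;19;19;30m[48;2;255;100;100m🬴[38;2;255;100;100m[48;2;255;100;100m [38;2;255;100;100m[48;2;15;15;25m🬝[38;2;255;100;100m[48;2;15;15;25m🬬[38;2;255;100;100m[48;2;28;28;41m🬆[38;2;15;15;25m[48;2;35;35;50m🬰[38;2;15;15;25m[48;2;35;35;50m🬐[38;2;15;15;25m[48;2;35;35;50m🬰[38;2;15;15;25m[48;2;35;35;50m🬰[0m
[38;2;15;15;25m[48;2;15;15;25m [38;2;15;15;25m[48;2;15;15;25m [38;2;35;35;50m[48;2;15;15;25m▌[38;2;15;15;25m[48;2;15;15;25m [38;2;23;23;35m[48;2;255;100;100m🬺[38;2;15;15;25m[48;2;15;15;25m [38;2;15;15;25m[48;2;15;15;25m [38;2;35;35;50m[48;2;15;15;25m▌[38;2;15;15;25m[48;2;15;15;25m [38;2;15;15;25m[48;2;35;35;50m▌[38;2;15;15;25m[48;2;15;15;25m [38;2;15;15;25m[48;2;15;15;25m [0m
</frame>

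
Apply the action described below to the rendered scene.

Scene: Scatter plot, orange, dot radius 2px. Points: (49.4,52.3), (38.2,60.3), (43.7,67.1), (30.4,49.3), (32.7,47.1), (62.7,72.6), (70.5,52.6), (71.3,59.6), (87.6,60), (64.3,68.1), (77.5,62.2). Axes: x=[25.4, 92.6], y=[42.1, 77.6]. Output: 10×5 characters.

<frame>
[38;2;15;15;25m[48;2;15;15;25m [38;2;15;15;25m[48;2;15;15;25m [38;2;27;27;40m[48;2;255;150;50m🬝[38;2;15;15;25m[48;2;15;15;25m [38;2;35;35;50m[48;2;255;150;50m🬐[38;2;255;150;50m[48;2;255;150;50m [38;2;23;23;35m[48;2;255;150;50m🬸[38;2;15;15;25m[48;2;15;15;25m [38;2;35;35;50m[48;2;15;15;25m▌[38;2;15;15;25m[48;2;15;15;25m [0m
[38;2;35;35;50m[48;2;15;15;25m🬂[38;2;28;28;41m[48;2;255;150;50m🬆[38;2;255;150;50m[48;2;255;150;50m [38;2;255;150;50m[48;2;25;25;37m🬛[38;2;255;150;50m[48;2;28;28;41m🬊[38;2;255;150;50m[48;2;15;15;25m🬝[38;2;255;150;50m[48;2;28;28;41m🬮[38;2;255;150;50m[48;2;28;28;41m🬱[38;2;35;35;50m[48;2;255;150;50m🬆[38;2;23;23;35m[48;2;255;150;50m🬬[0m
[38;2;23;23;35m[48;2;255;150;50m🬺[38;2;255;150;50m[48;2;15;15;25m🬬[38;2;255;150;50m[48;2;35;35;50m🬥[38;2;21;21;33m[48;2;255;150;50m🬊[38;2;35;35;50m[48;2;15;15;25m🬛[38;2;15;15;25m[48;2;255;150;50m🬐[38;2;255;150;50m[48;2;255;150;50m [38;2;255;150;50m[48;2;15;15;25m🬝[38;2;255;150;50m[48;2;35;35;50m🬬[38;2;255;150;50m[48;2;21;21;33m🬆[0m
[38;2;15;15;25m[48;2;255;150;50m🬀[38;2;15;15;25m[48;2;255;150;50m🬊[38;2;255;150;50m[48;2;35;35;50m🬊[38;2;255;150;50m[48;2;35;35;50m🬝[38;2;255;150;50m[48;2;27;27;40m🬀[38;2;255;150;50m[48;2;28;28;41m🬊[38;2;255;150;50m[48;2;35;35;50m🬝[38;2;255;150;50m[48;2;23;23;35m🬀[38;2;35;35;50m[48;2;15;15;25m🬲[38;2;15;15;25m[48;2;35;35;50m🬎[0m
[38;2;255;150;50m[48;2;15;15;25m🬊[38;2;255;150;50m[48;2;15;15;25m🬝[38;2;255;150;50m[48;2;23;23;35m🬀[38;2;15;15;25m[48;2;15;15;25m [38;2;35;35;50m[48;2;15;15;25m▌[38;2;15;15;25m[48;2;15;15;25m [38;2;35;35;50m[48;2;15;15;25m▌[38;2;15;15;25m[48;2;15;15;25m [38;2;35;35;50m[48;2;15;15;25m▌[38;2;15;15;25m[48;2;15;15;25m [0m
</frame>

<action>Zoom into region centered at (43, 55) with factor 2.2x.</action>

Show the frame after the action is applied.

<frame>
[38;2;15;15;25m[48;2;15;15;25m [38;2;15;15;25m[48;2;15;15;25m [38;2;28;28;41m[48;2;255;150;50m🬆[38;2;255;150;50m[48;2;15;15;25m🬺[38;2;23;23;35m[48;2;255;150;50m🬬[38;2;15;15;25m[48;2;15;15;25m [38;2;35;35;50m[48;2;15;15;25m▌[38;2;15;15;25m[48;2;15;15;25m [38;2;35;35;50m[48;2;15;15;25m▌[38;2;15;15;25m[48;2;15;15;25m [0m
[38;2;35;35;50m[48;2;15;15;25m🬂[38;2;35;35;50m[48;2;15;15;25m🬂[38;2;255;150;50m[48;2;27;27;40m🬁[38;2;255;150;50m[48;2;15;15;25m🬆[38;2;35;35;50m[48;2;15;15;25m🬕[38;2;35;35;50m[48;2;15;15;25m🬂[38;2;35;35;50m[48;2;15;15;25m🬕[38;2;35;35;50m[48;2;15;15;25m🬂[38;2;35;35;50m[48;2;15;15;25m🬕[38;2;35;35;50m[48;2;15;15;25m🬂[0m
[38;2;15;15;25m[48;2;35;35;50m🬰[38;2;15;15;25m[48;2;35;35;50m🬰[38;2;35;35;50m[48;2;15;15;25m🬛[38;2;15;15;25m[48;2;35;35;50m🬰[38;2;35;35;50m[48;2;15;15;25m🬛[38;2;15;15;25m[48;2;35;35;50m🬰[38;2;28;28;41m[48;2;255;150;50m🬆[38;2;23;23;35m[48;2;255;150;50m🬬[38;2;35;35;50m[48;2;15;15;25m🬛[38;2;15;15;25m[48;2;35;35;50m🬰[0m
[38;2;15;15;25m[48;2;255;150;50m🬀[38;2;15;15;25m[48;2;255;150;50m🬊[38;2;35;35;50m[48;2;15;15;25m🬲[38;2;15;15;25m[48;2;35;35;50m🬎[38;2;35;35;50m[48;2;15;15;25m🬲[38;2;23;23;35m[48;2;255;150;50m🬺[38;2;255;150;50m[48;2;35;35;50m🬬[38;2;255;150;50m[48;2;28;28;41m🬆[38;2;35;35;50m[48;2;15;15;25m🬲[38;2;15;15;25m[48;2;35;35;50m🬎[0m
[38;2;255;150;50m[48;2;15;15;25m🬊[38;2;255;150;50m[48;2;255;150;50m [38;2;255;150;50m[48;2;15;15;25m🬛[38;2;15;15;25m[48;2;15;15;25m [38;2;35;35;50m[48;2;15;15;25m▌[38;2;15;15;25m[48;2;15;15;25m [38;2;35;35;50m[48;2;15;15;25m▌[38;2;15;15;25m[48;2;15;15;25m [38;2;35;35;50m[48;2;15;15;25m▌[38;2;15;15;25m[48;2;15;15;25m [0m
</frame>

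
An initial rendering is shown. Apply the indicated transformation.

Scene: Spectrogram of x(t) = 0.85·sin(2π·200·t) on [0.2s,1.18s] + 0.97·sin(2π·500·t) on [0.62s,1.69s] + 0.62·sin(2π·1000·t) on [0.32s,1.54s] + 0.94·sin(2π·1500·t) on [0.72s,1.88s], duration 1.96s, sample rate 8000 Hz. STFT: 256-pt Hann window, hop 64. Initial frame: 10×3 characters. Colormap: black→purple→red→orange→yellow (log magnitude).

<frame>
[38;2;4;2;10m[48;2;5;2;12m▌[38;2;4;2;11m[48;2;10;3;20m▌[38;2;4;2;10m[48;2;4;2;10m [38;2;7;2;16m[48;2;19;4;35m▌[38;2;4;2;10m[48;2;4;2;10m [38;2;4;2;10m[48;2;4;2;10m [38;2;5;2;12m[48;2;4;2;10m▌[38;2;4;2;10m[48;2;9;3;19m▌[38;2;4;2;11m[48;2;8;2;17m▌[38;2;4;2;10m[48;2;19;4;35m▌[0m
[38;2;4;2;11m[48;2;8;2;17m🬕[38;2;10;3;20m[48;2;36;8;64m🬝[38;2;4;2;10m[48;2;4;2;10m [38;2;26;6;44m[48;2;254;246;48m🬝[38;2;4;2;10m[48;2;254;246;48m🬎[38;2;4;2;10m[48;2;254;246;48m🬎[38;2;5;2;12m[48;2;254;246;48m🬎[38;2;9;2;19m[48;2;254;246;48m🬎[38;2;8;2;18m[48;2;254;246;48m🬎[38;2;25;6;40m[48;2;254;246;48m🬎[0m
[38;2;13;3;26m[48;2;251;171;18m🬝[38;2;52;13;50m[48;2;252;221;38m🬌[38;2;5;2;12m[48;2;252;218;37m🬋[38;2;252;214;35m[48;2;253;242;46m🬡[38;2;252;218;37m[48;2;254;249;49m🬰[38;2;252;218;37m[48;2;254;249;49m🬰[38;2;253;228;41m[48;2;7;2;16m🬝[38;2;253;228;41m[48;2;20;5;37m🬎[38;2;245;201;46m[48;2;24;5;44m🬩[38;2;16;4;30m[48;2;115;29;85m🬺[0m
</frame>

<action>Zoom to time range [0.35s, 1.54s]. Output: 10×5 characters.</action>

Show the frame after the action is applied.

<frame>
[38;2;4;2;10m[48;2;4;2;10m [38;2;4;2;10m[48;2;4;2;10m [38;2;4;2;10m[48;2;8;2;16m▐[38;2;4;2;10m[48;2;16;4;31m▐[38;2;4;2;10m[48;2;4;2;10m [38;2;4;2;10m[48;2;4;2;10m [38;2;4;2;10m[48;2;4;2;10m [38;2;5;2;12m[48;2;4;2;10m▌[38;2;4;2;10m[48;2;4;2;10m [38;2;4;2;10m[48;2;4;2;10m [0m
[38;2;4;2;10m[48;2;4;2;10m [38;2;4;2;10m[48;2;4;2;10m [38;2;4;2;10m[48;2;9;3;19m▐[38;2;4;2;10m[48;2;21;5;40m▐[38;2;4;2;10m[48;2;4;2;10m [38;2;4;2;10m[48;2;4;2;10m [38;2;4;2;10m[48;2;4;2;10m [38;2;4;2;10m[48;2;5;2;12m▐[38;2;4;2;10m[48;2;4;2;10m [38;2;4;2;10m[48;2;4;2;10m [0m
[38;2;4;2;10m[48;2;4;2;10m [38;2;4;2;10m[48;2;4;2;10m [38;2;4;2;10m[48;2;13;3;25m▐[38;2;17;4;33m[48;2;151;38;83m🬬[38;2;4;2;10m[48;2;4;2;11m🬎[38;2;4;2;10m[48;2;4;2;11m🬎[38;2;4;2;10m[48;2;4;2;11m🬎[38;2;4;2;10m[48;2;7;2;15m▐[38;2;4;2;10m[48;2;4;2;11m🬎[38;2;4;2;10m[48;2;4;2;11m🬎[0m
[38;2;4;2;10m[48;2;252;208;33m🬎[38;2;4;2;10m[48;2;252;208;33m🬎[38;2;13;3;26m[48;2;252;208;33m🬎[38;2;253;227;40m[48;2;56;14;48m🬰[38;2;253;227;40m[48;2;5;2;11m🬰[38;2;253;227;40m[48;2;5;2;11m🬰[38;2;253;227;40m[48;2;5;2;11m🬰[38;2;253;227;40m[48;2;8;2;17m🬰[38;2;253;227;40m[48;2;4;2;11m🬰[38;2;253;227;40m[48;2;4;2;11m🬰[0m
[38;2;21;5;39m[48;2;253;227;41m🬎[38;2;21;5;39m[48;2;253;227;41m🬎[38;2;8;2;16m[48;2;247;210;45m🬁[38;2;21;5;38m[48;2;253;238;45m🬂[38;2;8;2;16m[48;2;253;238;45m🬂[38;2;8;2;16m[48;2;253;238;45m🬂[38;2;8;2;16m[48;2;253;238;45m🬂[38;2;254;242;46m[48;2;13;3;26m🬚[38;2;254;249;49m[48;2;5;2;13m🬋[38;2;254;249;49m[48;2;5;2;13m🬋[0m
</frame>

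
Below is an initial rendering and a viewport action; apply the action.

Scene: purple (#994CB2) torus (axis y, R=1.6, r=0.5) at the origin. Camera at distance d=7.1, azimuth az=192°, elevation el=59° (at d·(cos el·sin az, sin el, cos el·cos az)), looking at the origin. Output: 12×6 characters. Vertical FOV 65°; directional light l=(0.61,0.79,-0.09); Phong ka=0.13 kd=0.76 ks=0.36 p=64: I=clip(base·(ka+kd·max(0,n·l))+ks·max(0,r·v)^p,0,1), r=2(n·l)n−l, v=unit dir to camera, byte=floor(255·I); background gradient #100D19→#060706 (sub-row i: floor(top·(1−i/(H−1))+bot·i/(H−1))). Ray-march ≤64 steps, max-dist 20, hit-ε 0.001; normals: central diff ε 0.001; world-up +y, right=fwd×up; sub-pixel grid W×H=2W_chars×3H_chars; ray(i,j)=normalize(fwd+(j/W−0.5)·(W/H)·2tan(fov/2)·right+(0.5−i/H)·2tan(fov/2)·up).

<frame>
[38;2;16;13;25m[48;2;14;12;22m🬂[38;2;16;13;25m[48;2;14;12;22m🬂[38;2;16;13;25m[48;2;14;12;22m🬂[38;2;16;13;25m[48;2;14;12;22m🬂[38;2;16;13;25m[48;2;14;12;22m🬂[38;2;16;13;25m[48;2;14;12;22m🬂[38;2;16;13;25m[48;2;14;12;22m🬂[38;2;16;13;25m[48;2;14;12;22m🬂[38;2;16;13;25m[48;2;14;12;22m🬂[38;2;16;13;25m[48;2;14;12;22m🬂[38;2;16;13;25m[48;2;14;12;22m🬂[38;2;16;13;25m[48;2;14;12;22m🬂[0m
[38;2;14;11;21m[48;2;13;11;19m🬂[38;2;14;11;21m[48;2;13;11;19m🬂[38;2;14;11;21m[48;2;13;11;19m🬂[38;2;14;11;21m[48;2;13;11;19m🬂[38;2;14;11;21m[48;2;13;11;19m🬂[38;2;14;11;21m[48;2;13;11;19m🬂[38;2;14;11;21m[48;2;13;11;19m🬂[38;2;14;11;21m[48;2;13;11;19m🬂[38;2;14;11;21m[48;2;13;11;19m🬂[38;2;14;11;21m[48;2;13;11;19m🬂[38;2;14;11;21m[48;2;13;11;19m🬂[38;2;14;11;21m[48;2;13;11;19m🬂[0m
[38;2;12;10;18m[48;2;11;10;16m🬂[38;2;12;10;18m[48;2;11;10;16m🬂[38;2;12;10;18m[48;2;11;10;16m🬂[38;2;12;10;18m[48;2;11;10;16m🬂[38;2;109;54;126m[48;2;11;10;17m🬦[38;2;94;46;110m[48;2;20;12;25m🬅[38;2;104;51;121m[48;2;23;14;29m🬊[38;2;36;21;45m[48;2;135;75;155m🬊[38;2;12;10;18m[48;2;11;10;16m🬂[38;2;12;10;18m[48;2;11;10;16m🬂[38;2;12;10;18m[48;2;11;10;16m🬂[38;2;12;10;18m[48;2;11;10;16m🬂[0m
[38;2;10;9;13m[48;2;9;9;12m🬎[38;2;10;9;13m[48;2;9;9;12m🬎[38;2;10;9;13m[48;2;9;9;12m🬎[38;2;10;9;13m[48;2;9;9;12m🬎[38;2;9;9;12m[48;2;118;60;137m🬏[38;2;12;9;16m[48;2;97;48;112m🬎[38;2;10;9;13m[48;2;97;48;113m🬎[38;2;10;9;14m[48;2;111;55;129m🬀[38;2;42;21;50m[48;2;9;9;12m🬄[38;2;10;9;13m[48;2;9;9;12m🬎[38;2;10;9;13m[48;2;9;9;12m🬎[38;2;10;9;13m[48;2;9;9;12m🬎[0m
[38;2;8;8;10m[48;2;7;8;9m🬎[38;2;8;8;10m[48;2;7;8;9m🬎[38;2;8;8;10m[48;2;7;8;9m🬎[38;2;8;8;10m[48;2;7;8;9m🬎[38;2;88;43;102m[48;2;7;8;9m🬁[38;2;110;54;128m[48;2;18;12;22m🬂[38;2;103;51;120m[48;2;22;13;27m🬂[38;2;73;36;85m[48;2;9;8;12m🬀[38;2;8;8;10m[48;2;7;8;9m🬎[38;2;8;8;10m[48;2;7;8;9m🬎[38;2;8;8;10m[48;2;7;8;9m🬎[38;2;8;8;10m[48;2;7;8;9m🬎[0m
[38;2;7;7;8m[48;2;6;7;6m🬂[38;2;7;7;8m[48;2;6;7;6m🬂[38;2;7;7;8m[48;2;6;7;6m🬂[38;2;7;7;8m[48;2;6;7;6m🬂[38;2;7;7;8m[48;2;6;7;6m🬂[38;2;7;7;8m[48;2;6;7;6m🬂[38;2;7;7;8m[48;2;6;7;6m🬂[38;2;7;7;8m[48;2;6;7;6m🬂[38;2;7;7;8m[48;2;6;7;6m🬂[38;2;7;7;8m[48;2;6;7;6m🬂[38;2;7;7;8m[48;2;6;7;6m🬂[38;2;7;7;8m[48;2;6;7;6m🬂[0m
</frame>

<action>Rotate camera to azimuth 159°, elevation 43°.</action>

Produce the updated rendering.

<frame>
[38;2;16;13;25m[48;2;14;12;22m🬂[38;2;16;13;25m[48;2;14;12;22m🬂[38;2;16;13;25m[48;2;14;12;22m🬂[38;2;16;13;25m[48;2;14;12;22m🬂[38;2;16;13;25m[48;2;14;12;22m🬂[38;2;16;13;25m[48;2;14;12;22m🬂[38;2;16;13;25m[48;2;14;12;22m🬂[38;2;16;13;25m[48;2;14;12;22m🬂[38;2;16;13;25m[48;2;14;12;22m🬂[38;2;16;13;25m[48;2;14;12;22m🬂[38;2;16;13;25m[48;2;14;12;22m🬂[38;2;16;13;25m[48;2;14;12;22m🬂[0m
[38;2;14;11;21m[48;2;13;11;19m🬂[38;2;14;11;21m[48;2;13;11;19m🬂[38;2;14;11;21m[48;2;13;11;19m🬂[38;2;14;11;21m[48;2;13;11;19m🬂[38;2;14;11;21m[48;2;13;11;19m🬂[38;2;14;11;21m[48;2;13;11;19m🬂[38;2;14;11;21m[48;2;13;11;19m🬂[38;2;14;11;21m[48;2;13;11;19m🬂[38;2;14;11;21m[48;2;13;11;19m🬂[38;2;14;11;21m[48;2;13;11;19m🬂[38;2;14;11;21m[48;2;13;11;19m🬂[38;2;14;11;21m[48;2;13;11;19m🬂[0m
[38;2;12;10;18m[48;2;11;10;16m🬂[38;2;12;10;18m[48;2;11;10;16m🬂[38;2;12;10;18m[48;2;11;10;16m🬂[38;2;12;10;18m[48;2;11;10;16m🬂[38;2;11;10;17m[48;2;95;47;111m🬝[38;2;17;10;22m[48;2;99;49;116m🬰[38;2;135;76;154m[48;2;22;14;28m🬋[38;2;11;10;17m[48;2;124;62;145m🬊[38;2;12;10;18m[48;2;11;10;16m🬂[38;2;12;10;18m[48;2;11;10;16m🬂[38;2;12;10;18m[48;2;11;10;16m🬂[38;2;12;10;18m[48;2;11;10;16m🬂[0m
[38;2;10;9;13m[48;2;9;9;12m🬎[38;2;10;9;13m[48;2;9;9;12m🬎[38;2;10;9;13m[48;2;9;9;12m🬎[38;2;10;9;13m[48;2;9;9;12m🬎[38;2;121;59;140m[48;2;9;9;12m🬬[38;2;26;16;32m[48;2;136;73;156m🬎[38;2;10;9;13m[48;2;114;56;133m🬎[38;2;10;9;14m[48;2;102;50;118m🬀[38;2;53;26;63m[48;2;9;9;12m🬄[38;2;10;9;13m[48;2;9;9;12m🬎[38;2;10;9;13m[48;2;9;9;12m🬎[38;2;10;9;13m[48;2;9;9;12m🬎[0m
[38;2;8;8;10m[48;2;7;8;9m🬎[38;2;8;8;10m[48;2;7;8;9m🬎[38;2;8;8;10m[48;2;7;8;9m🬎[38;2;8;8;10m[48;2;7;8;9m🬎[38;2;8;8;10m[48;2;7;8;9m🬎[38;2;105;52;122m[48;2;7;8;9m🬂[38;2;94;46;110m[48;2;7;8;9m🬂[38;2;58;28;67m[48;2;7;8;9m🬀[38;2;8;8;10m[48;2;7;8;9m🬎[38;2;8;8;10m[48;2;7;8;9m🬎[38;2;8;8;10m[48;2;7;8;9m🬎[38;2;8;8;10m[48;2;7;8;9m🬎[0m
[38;2;7;7;8m[48;2;6;7;6m🬂[38;2;7;7;8m[48;2;6;7;6m🬂[38;2;7;7;8m[48;2;6;7;6m🬂[38;2;7;7;8m[48;2;6;7;6m🬂[38;2;7;7;8m[48;2;6;7;6m🬂[38;2;7;7;8m[48;2;6;7;6m🬂[38;2;7;7;8m[48;2;6;7;6m🬂[38;2;7;7;8m[48;2;6;7;6m🬂[38;2;7;7;8m[48;2;6;7;6m🬂[38;2;7;7;8m[48;2;6;7;6m🬂[38;2;7;7;8m[48;2;6;7;6m🬂[38;2;7;7;8m[48;2;6;7;6m🬂[0m
</frame>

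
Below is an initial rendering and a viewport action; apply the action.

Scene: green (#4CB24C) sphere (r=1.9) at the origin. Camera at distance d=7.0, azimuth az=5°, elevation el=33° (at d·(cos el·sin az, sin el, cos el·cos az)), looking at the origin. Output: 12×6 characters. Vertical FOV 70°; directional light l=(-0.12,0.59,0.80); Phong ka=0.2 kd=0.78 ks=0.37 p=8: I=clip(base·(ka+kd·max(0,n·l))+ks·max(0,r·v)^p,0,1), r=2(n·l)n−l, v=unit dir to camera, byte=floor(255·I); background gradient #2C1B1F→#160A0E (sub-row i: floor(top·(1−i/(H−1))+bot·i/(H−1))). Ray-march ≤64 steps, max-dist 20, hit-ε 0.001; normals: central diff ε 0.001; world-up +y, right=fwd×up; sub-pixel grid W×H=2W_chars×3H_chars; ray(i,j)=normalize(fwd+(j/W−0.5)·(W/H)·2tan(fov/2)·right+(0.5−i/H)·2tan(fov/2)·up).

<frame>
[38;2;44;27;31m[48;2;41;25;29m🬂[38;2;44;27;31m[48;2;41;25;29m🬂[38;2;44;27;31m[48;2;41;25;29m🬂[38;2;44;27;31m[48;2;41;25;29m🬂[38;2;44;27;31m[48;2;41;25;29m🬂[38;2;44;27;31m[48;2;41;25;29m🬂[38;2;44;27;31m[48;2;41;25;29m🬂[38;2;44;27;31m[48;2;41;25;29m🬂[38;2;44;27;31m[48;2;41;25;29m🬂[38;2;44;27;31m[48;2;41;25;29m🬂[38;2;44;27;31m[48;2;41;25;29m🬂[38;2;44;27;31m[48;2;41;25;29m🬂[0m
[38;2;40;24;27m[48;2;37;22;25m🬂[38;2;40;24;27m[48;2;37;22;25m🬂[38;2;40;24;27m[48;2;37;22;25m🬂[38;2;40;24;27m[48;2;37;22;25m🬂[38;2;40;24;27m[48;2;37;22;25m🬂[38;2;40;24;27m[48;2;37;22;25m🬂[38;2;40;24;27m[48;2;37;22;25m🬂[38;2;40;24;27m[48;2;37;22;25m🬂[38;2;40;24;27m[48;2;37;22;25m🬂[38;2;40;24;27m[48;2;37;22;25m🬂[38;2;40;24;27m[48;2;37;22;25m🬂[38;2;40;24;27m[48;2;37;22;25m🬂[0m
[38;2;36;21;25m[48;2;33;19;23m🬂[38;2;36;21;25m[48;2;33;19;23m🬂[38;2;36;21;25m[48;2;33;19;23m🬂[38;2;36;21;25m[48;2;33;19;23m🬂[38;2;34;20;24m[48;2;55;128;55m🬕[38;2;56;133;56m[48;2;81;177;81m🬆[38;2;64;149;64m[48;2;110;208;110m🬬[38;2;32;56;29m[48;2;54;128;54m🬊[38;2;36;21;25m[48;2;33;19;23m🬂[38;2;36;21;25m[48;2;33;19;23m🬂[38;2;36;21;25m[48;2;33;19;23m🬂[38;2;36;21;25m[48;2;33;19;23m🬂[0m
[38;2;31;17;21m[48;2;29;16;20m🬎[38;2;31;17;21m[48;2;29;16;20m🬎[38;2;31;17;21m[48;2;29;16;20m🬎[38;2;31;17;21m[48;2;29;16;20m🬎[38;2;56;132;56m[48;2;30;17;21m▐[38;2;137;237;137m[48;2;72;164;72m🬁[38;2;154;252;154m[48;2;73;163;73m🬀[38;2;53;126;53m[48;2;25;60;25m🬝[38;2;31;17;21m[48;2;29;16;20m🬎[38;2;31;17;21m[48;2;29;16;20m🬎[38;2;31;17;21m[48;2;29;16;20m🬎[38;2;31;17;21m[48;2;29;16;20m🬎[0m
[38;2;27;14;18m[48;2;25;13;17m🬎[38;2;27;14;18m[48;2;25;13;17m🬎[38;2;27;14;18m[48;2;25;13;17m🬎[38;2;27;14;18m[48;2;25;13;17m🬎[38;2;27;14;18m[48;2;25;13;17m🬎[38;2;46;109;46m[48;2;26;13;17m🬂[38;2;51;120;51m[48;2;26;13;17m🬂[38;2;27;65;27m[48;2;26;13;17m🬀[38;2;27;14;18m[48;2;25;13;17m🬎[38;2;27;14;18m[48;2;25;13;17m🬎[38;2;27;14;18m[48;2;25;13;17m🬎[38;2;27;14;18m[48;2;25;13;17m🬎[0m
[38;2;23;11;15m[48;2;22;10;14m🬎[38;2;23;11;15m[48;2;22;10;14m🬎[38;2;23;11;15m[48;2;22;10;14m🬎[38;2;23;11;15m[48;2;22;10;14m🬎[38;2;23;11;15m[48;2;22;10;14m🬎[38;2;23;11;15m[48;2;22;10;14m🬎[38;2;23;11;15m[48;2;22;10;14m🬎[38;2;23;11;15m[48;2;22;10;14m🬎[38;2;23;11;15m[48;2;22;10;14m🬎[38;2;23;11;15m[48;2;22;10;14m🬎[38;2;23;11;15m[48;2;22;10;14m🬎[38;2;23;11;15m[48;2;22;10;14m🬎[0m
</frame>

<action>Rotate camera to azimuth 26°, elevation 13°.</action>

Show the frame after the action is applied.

<frame>
[38;2;44;27;31m[48;2;41;25;29m🬂[38;2;44;27;31m[48;2;41;25;29m🬂[38;2;44;27;31m[48;2;41;25;29m🬂[38;2;44;27;31m[48;2;41;25;29m🬂[38;2;44;27;31m[48;2;41;25;29m🬂[38;2;44;27;31m[48;2;41;25;29m🬂[38;2;44;27;31m[48;2;41;25;29m🬂[38;2;44;27;31m[48;2;41;25;29m🬂[38;2;44;27;31m[48;2;41;25;29m🬂[38;2;44;27;31m[48;2;41;25;29m🬂[38;2;44;27;31m[48;2;41;25;29m🬂[38;2;44;27;31m[48;2;41;25;29m🬂[0m
[38;2;40;24;27m[48;2;37;22;25m🬂[38;2;40;24;27m[48;2;37;22;25m🬂[38;2;40;24;27m[48;2;37;22;25m🬂[38;2;40;24;27m[48;2;37;22;25m🬂[38;2;40;24;27m[48;2;37;22;25m🬂[38;2;40;24;27m[48;2;37;22;25m🬂[38;2;40;24;27m[48;2;37;22;25m🬂[38;2;40;24;27m[48;2;37;22;25m🬂[38;2;40;24;27m[48;2;37;22;25m🬂[38;2;40;24;27m[48;2;37;22;25m🬂[38;2;40;24;27m[48;2;37;22;25m🬂[38;2;40;24;27m[48;2;37;22;25m🬂[0m
[38;2;36;21;25m[48;2;33;19;23m🬂[38;2;36;21;25m[48;2;33;19;23m🬂[38;2;36;21;25m[48;2;33;19;23m🬂[38;2;36;21;25m[48;2;33;19;23m🬂[38;2;34;20;24m[48;2;68;161;68m🬕[38;2;80;175;80m[48;2;164;255;164m🬝[38;2;60;142;60m[48;2;90;180;90m🬨[38;2;30;38;24m[48;2;42;99;42m🬉[38;2;36;21;25m[48;2;33;19;23m🬂[38;2;36;21;25m[48;2;33;19;23m🬂[38;2;36;21;25m[48;2;33;19;23m🬂[38;2;36;21;25m[48;2;33;19;23m🬂[0m
[38;2;31;17;21m[48;2;29;16;20m🬎[38;2;31;17;21m[48;2;29;16;20m🬎[38;2;31;17;21m[48;2;29;16;20m🬎[38;2;31;17;21m[48;2;29;16;20m🬎[38;2;55;130;55m[48;2;30;17;21m▐[38;2;95;186;95m[48;2;56;131;56m🬂[38;2;61;138;61m[48;2;44;103;44m🬆[38;2;41;97;41m[48;2;22;54;22m🬄[38;2;31;17;21m[48;2;29;16;20m🬎[38;2;31;17;21m[48;2;29;16;20m🬎[38;2;31;17;21m[48;2;29;16;20m🬎[38;2;31;17;21m[48;2;29;16;20m🬎[0m
[38;2;27;14;18m[48;2;25;13;17m🬎[38;2;27;14;18m[48;2;25;13;17m🬎[38;2;27;14;18m[48;2;25;13;17m🬎[38;2;27;14;18m[48;2;25;13;17m🬎[38;2;27;14;18m[48;2;25;13;17m🬎[38;2;30;71;30m[48;2;26;13;17m🬂[38;2;26;62;26m[48;2;26;13;17m🬂[38;2;15;35;15m[48;2;26;13;17m🬀[38;2;27;14;18m[48;2;25;13;17m🬎[38;2;27;14;18m[48;2;25;13;17m🬎[38;2;27;14;18m[48;2;25;13;17m🬎[38;2;27;14;18m[48;2;25;13;17m🬎[0m
[38;2;23;11;15m[48;2;22;10;14m🬎[38;2;23;11;15m[48;2;22;10;14m🬎[38;2;23;11;15m[48;2;22;10;14m🬎[38;2;23;11;15m[48;2;22;10;14m🬎[38;2;23;11;15m[48;2;22;10;14m🬎[38;2;23;11;15m[48;2;22;10;14m🬎[38;2;23;11;15m[48;2;22;10;14m🬎[38;2;23;11;15m[48;2;22;10;14m🬎[38;2;23;11;15m[48;2;22;10;14m🬎[38;2;23;11;15m[48;2;22;10;14m🬎[38;2;23;11;15m[48;2;22;10;14m🬎[38;2;23;11;15m[48;2;22;10;14m🬎[0m
</frame>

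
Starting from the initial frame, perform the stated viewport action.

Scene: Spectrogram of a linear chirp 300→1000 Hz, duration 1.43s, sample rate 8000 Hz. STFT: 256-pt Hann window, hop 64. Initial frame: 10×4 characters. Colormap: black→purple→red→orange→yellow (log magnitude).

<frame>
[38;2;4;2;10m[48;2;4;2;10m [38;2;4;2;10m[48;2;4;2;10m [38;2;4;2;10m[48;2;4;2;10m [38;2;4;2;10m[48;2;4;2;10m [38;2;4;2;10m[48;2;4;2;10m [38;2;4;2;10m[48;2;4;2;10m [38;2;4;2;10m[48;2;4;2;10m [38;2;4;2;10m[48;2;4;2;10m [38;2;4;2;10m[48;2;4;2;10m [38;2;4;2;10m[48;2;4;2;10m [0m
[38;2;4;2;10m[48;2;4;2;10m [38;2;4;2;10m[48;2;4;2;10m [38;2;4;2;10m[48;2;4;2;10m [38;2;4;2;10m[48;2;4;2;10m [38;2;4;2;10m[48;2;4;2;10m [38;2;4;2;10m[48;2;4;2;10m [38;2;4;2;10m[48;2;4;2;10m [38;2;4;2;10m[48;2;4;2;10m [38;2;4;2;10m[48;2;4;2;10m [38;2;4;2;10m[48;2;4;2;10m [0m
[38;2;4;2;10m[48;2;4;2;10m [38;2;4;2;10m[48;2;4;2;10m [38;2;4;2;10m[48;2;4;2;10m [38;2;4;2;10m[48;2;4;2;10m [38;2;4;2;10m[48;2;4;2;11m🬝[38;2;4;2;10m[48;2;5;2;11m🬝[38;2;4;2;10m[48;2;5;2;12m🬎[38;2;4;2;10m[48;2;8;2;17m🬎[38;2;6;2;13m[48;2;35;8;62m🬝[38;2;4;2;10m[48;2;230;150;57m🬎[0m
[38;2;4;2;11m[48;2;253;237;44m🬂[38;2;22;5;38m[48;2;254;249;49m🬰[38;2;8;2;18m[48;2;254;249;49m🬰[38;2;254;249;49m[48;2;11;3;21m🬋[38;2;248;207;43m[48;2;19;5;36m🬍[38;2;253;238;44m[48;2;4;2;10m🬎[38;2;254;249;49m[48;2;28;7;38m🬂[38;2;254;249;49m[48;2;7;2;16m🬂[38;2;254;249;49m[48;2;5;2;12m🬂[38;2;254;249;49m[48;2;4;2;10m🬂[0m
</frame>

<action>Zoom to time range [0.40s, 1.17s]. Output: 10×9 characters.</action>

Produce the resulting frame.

<frame>
[38;2;4;2;10m[48;2;4;2;10m [38;2;4;2;10m[48;2;4;2;10m [38;2;4;2;10m[48;2;4;2;10m [38;2;4;2;10m[48;2;4;2;10m [38;2;4;2;10m[48;2;4;2;10m [38;2;4;2;10m[48;2;4;2;10m [38;2;4;2;10m[48;2;4;2;10m [38;2;4;2;10m[48;2;4;2;10m [38;2;4;2;10m[48;2;4;2;10m [38;2;4;2;10m[48;2;4;2;10m [0m
[38;2;4;2;10m[48;2;4;2;10m [38;2;4;2;10m[48;2;4;2;10m [38;2;4;2;10m[48;2;4;2;10m [38;2;4;2;10m[48;2;4;2;10m [38;2;4;2;10m[48;2;4;2;10m [38;2;4;2;10m[48;2;4;2;10m [38;2;4;2;10m[48;2;4;2;10m [38;2;4;2;10m[48;2;4;2;10m [38;2;4;2;10m[48;2;4;2;10m [38;2;4;2;10m[48;2;4;2;10m [0m
[38;2;4;2;10m[48;2;4;2;10m [38;2;4;2;10m[48;2;4;2;10m [38;2;4;2;10m[48;2;4;2;10m [38;2;4;2;10m[48;2;4;2;10m [38;2;4;2;10m[48;2;4;2;10m [38;2;4;2;10m[48;2;4;2;10m [38;2;4;2;10m[48;2;4;2;10m [38;2;4;2;10m[48;2;4;2;10m [38;2;4;2;10m[48;2;4;2;10m [38;2;4;2;10m[48;2;4;2;10m [0m
[38;2;4;2;10m[48;2;4;2;10m [38;2;4;2;10m[48;2;4;2;10m [38;2;4;2;10m[48;2;4;2;10m [38;2;4;2;10m[48;2;4;2;10m [38;2;4;2;10m[48;2;4;2;10m [38;2;4;2;10m[48;2;4;2;10m [38;2;4;2;10m[48;2;4;2;10m [38;2;4;2;10m[48;2;4;2;10m [38;2;4;2;10m[48;2;4;2;10m [38;2;4;2;10m[48;2;4;2;10m [0m
[38;2;4;2;10m[48;2;4;2;10m [38;2;4;2;10m[48;2;4;2;10m [38;2;4;2;10m[48;2;4;2;10m [38;2;4;2;10m[48;2;4;2;10m [38;2;4;2;10m[48;2;4;2;10m [38;2;4;2;10m[48;2;4;2;10m [38;2;4;2;10m[48;2;4;2;10m [38;2;4;2;10m[48;2;4;2;10m [38;2;4;2;10m[48;2;4;2;10m [38;2;4;2;10m[48;2;4;2;10m [0m
[38;2;4;2;10m[48;2;4;2;10m [38;2;4;2;10m[48;2;4;2;10m [38;2;4;2;10m[48;2;4;2;10m [38;2;4;2;10m[48;2;4;2;10m [38;2;4;2;10m[48;2;4;2;10m [38;2;4;2;10m[48;2;4;2;10m [38;2;4;2;10m[48;2;4;2;10m [38;2;4;2;10m[48;2;4;2;10m [38;2;4;2;10m[48;2;4;2;10m [38;2;4;2;10m[48;2;4;2;10m [0m
[38;2;4;2;10m[48;2;4;2;10m [38;2;4;2;10m[48;2;4;2;11m🬎[38;2;4;2;10m[48;2;5;2;11m🬝[38;2;4;2;10m[48;2;5;2;11m🬎[38;2;4;2;10m[48;2;5;2;12m🬎[38;2;4;2;10m[48;2;6;2;14m🬎[38;2;4;2;10m[48;2;9;3;18m🬎[38;2;4;2;10m[48;2;13;3;24m🬎[38;2;4;2;11m[48;2;29;7;52m🬎[38;2;15;4;27m[48;2;222;97;48m🬝[0m
[38;2;35;8;49m[48;2;254;249;49m🬎[38;2;7;2;15m[48;2;248;207;40m🬂[38;2;10;3;21m[48;2;253;231;42m🬂[38;2;29;7;52m[48;2;243;197;50m🬡[38;2;36;8;62m[48;2;254;247;48m🬰[38;2;252;222;38m[48;2;59;15;44m🬍[38;2;253;239;45m[48;2;9;3;19m🬎[38;2;252;221;38m[48;2;52;13;37m🬆[38;2;254;247;48m[48;2;21;5;38m🬂[38;2;254;249;49m[48;2;11;3;23m🬂[0m
[38;2;48;11;82m[48;2;5;2;11m🬂[38;2;20;5;37m[48;2;4;2;10m🬂[38;2;11;3;22m[48;2;4;2;10m🬂[38;2;8;2;17m[48;2;4;2;10m🬂[38;2;6;2;14m[48;2;4;2;10m🬂[38;2;5;2;11m[48;2;4;2;10m🬂[38;2;5;2;11m[48;2;4;2;10m🬂[38;2;4;2;11m[48;2;4;2;10m🬂[38;2;4;2;11m[48;2;4;2;10m🬀[38;2;4;2;10m[48;2;4;2;10m [0m
</frame>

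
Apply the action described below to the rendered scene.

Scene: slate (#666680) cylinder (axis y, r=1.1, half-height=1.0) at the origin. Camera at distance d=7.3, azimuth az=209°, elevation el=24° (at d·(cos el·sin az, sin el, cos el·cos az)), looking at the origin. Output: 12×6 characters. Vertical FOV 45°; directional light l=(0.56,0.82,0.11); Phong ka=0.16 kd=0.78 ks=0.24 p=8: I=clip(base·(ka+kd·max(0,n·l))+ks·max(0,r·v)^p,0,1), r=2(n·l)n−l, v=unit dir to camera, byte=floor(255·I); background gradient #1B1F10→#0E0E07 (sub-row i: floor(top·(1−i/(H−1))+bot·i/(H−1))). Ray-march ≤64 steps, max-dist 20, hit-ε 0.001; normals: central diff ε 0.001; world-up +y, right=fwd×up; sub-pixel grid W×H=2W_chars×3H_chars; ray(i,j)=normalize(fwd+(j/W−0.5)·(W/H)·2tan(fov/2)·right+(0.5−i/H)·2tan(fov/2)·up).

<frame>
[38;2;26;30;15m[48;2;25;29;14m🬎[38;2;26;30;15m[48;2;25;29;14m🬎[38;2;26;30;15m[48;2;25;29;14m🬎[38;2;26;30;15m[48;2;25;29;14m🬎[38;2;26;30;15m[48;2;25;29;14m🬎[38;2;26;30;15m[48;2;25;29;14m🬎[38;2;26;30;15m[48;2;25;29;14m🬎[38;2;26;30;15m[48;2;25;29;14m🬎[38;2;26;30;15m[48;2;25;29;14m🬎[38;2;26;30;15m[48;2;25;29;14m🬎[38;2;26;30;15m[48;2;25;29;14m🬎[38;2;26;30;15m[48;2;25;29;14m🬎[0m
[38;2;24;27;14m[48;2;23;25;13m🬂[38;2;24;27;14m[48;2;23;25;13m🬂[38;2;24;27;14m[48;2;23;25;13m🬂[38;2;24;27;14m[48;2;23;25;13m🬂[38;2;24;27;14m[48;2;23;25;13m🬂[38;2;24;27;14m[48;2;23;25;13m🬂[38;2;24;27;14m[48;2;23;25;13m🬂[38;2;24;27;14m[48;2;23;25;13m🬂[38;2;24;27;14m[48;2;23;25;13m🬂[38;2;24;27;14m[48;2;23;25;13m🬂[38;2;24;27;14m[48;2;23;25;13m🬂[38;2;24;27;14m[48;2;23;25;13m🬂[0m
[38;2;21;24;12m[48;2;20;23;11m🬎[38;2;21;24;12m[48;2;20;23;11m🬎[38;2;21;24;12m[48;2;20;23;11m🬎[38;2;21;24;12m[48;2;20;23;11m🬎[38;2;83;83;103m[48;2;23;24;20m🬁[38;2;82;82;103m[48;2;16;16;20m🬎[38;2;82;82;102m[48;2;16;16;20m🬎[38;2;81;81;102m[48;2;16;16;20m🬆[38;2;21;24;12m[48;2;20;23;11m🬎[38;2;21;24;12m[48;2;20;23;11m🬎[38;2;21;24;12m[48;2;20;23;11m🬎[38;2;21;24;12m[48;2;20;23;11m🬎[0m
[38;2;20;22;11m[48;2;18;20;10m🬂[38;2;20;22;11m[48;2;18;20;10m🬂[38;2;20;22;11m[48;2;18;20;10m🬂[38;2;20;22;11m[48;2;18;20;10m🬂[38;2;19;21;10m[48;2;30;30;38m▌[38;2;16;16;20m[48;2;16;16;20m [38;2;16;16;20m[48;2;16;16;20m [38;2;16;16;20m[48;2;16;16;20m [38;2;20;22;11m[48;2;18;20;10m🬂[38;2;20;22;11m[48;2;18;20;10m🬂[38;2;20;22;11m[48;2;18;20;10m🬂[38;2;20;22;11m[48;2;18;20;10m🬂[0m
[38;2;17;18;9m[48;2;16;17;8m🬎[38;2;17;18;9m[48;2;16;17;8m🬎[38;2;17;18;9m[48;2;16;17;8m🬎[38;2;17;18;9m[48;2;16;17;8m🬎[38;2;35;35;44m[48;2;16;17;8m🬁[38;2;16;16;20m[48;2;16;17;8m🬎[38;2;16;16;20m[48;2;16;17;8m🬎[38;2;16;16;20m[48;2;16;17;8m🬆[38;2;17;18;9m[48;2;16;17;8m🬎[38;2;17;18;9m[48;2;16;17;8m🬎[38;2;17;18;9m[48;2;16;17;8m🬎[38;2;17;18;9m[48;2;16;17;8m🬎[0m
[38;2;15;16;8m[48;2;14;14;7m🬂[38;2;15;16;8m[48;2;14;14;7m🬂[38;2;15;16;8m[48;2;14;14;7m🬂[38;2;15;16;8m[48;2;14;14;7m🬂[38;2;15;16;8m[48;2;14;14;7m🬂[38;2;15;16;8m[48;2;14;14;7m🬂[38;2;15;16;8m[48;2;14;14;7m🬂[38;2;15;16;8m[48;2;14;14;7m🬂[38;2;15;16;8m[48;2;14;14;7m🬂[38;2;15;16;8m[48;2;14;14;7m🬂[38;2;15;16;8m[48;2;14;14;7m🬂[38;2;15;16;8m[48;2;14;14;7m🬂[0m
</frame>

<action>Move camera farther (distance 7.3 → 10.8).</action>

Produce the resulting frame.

<frame>
[38;2;26;30;15m[48;2;25;29;14m🬎[38;2;26;30;15m[48;2;25;29;14m🬎[38;2;26;30;15m[48;2;25;29;14m🬎[38;2;26;30;15m[48;2;25;29;14m🬎[38;2;26;30;15m[48;2;25;29;14m🬎[38;2;26;30;15m[48;2;25;29;14m🬎[38;2;26;30;15m[48;2;25;29;14m🬎[38;2;26;30;15m[48;2;25;29;14m🬎[38;2;26;30;15m[48;2;25;29;14m🬎[38;2;26;30;15m[48;2;25;29;14m🬎[38;2;26;30;15m[48;2;25;29;14m🬎[38;2;26;30;15m[48;2;25;29;14m🬎[0m
[38;2;24;27;14m[48;2;23;25;13m🬂[38;2;24;27;14m[48;2;23;25;13m🬂[38;2;24;27;14m[48;2;23;25;13m🬂[38;2;24;27;14m[48;2;23;25;13m🬂[38;2;24;27;14m[48;2;23;25;13m🬂[38;2;24;27;14m[48;2;23;25;13m🬂[38;2;24;27;14m[48;2;23;25;13m🬂[38;2;24;27;14m[48;2;23;25;13m🬂[38;2;24;27;14m[48;2;23;25;13m🬂[38;2;24;27;14m[48;2;23;25;13m🬂[38;2;24;27;14m[48;2;23;25;13m🬂[38;2;24;27;14m[48;2;23;25;13m🬂[0m
[38;2;21;24;12m[48;2;20;23;11m🬎[38;2;21;24;12m[48;2;20;23;11m🬎[38;2;21;24;12m[48;2;20;23;11m🬎[38;2;21;24;12m[48;2;20;23;11m🬎[38;2;21;24;12m[48;2;20;23;11m🬎[38;2;83;83;103m[48;2;22;23;20m🬋[38;2;82;82;103m[48;2;19;20;16m🬋[38;2;82;82;103m[48;2;20;22;13m🬃[38;2;21;24;12m[48;2;20;23;11m🬎[38;2;21;24;12m[48;2;20;23;11m🬎[38;2;21;24;12m[48;2;20;23;11m🬎[38;2;21;24;12m[48;2;20;23;11m🬎[0m
[38;2;20;22;11m[48;2;18;20;10m🬂[38;2;20;22;11m[48;2;18;20;10m🬂[38;2;20;22;11m[48;2;18;20;10m🬂[38;2;20;22;11m[48;2;18;20;10m🬂[38;2;20;22;11m[48;2;18;20;10m🬂[38;2;16;16;20m[48;2;32;32;40m▐[38;2;16;16;20m[48;2;16;16;20m [38;2;16;16;20m[48;2;19;21;10m▌[38;2;20;22;11m[48;2;18;20;10m🬂[38;2;20;22;11m[48;2;18;20;10m🬂[38;2;20;22;11m[48;2;18;20;10m🬂[38;2;20;22;11m[48;2;18;20;10m🬂[0m
[38;2;17;18;9m[48;2;16;17;8m🬎[38;2;17;18;9m[48;2;16;17;8m🬎[38;2;17;18;9m[48;2;16;17;8m🬎[38;2;17;18;9m[48;2;16;17;8m🬎[38;2;17;18;9m[48;2;16;17;8m🬎[38;2;17;18;9m[48;2;16;17;8m🬎[38;2;17;18;9m[48;2;16;17;8m🬎[38;2;17;18;9m[48;2;16;17;8m🬎[38;2;17;18;9m[48;2;16;17;8m🬎[38;2;17;18;9m[48;2;16;17;8m🬎[38;2;17;18;9m[48;2;16;17;8m🬎[38;2;17;18;9m[48;2;16;17;8m🬎[0m
[38;2;15;16;8m[48;2;14;14;7m🬂[38;2;15;16;8m[48;2;14;14;7m🬂[38;2;15;16;8m[48;2;14;14;7m🬂[38;2;15;16;8m[48;2;14;14;7m🬂[38;2;15;16;8m[48;2;14;14;7m🬂[38;2;15;16;8m[48;2;14;14;7m🬂[38;2;15;16;8m[48;2;14;14;7m🬂[38;2;15;16;8m[48;2;14;14;7m🬂[38;2;15;16;8m[48;2;14;14;7m🬂[38;2;15;16;8m[48;2;14;14;7m🬂[38;2;15;16;8m[48;2;14;14;7m🬂[38;2;15;16;8m[48;2;14;14;7m🬂[0m
</frame>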